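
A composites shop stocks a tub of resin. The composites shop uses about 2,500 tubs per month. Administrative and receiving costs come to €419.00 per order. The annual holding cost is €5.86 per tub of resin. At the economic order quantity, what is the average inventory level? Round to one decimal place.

Average inventory ≈ 1,035.6 tubs

Annual demand D = 2,500 × 12 = 30,000.
EOQ = √(2DS/H) = √(2 × 30,000 × 419 / 5.86) ≈ 2071.26.
Average inventory = Q*/2 ≈ 2071.26 / 2 = 1035.628.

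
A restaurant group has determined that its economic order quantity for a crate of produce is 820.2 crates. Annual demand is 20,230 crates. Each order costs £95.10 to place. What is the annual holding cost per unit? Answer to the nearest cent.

H ≈ £5.72

Invert the EOQ relation Q*² = 2DS/H.
From Q* = √(2DS/H): H = 2DS / Q*² = 2 × 20,230 × 95.1 / 820.2² = 5.7196.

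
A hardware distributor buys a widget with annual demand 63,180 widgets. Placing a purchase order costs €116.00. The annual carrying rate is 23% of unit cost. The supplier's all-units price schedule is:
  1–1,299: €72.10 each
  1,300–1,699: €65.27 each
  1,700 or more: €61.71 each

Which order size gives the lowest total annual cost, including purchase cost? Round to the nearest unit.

Holding cost per unit per year at price C is H = 0.23·C.
For each price level, check whether its EOQ is feasible; otherwise the best quantity at that price is the breakpoint.
EOQ at €72.10 = 940.2 (feasible in tier 1): TC = 63,180×€72.10 + (63,180/940.2)×116 + (940.2/2)×0.23×€72.10 = €4,570,868.69.
EOQ at €65.27 = 988.1 < 1300, so use break Q=1300: TC = 63,180×€65.27 + (63,180/1300.0)×116 + (1300.0/2)×0.23×€65.27 = €4,139,154.06.
EOQ at €61.71 = 1016.2 < 1700, so use break Q=1700: TC = 63,180×€61.71 + (63,180/1700.0)×116 + (1700.0/2)×0.23×€61.71 = €3,915,213.21.
Lowest total cost is €3,915,213.21 at Q = 1700.0.

Q* ≈ 1,700 widgets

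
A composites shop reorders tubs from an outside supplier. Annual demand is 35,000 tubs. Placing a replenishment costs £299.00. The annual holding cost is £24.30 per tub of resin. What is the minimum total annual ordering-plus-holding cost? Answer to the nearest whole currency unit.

TC* ≈ £22,552

EOQ = √(2DS/H) = √(2 × 35,000 × 299 / 24.3) ≈ 928.07.
At the optimum the two cost components are equal, so total cost = 2·(Q*/2)H = Q*·H.
Minimum total = √(2DSH) = √(2 × 35,000 × 299 × 24.3) ≈ 22552.140.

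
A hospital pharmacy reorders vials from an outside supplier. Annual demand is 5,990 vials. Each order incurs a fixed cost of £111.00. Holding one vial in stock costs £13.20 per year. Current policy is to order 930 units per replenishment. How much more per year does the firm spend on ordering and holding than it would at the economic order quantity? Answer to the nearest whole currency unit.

EOQ = √(2DS/H) = √(2 × 5,990 × 111 / 13.2) ≈ 317.40.
Cost at Q* = (D/Q*)S + (Q*/2)H = √(2DSH) ≈ £4,189.64.
Cost at Q = 930: (5,990/930)×111 + (930/2)×13.2 = £714.94 + £6,138.00 = £6,852.94.
Excess = £6,852.94 − £4,189.64 = £2,663.29.

Extra cost ≈ £2,663 per year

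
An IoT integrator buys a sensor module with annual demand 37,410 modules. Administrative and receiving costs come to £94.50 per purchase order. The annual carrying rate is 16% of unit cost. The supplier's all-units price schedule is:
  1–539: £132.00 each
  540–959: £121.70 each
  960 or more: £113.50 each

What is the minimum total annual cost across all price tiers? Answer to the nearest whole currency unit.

TC* ≈ £4,258,434

Holding cost per unit per year at price C is H = 0.16·C.
For each price level, check whether its EOQ is feasible; otherwise the best quantity at that price is the breakpoint.
Tier 1 (£132.00): EOQ = 578.6 exceeds tier's upper bound 539, so this tier is dominated.
EOQ at £121.70 = 602.6 (feasible in tier 2): TC = 37,410×£121.70 + (37,410/602.6)×94.5 + (602.6/2)×0.16×£121.70 = £4,564,530.57.
EOQ at £113.50 = 624.0 < 960, so use break Q=960: TC = 37,410×£113.50 + (37,410/960.0)×94.5 + (960.0/2)×0.16×£113.50 = £4,258,434.35.
Lowest total cost among the candidates is at Q = 960.0.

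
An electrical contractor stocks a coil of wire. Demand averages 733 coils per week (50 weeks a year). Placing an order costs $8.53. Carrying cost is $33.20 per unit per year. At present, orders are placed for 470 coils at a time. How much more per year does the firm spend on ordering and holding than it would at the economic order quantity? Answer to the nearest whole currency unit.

Annual demand D = 733 × 50 = 36,650.
EOQ = √(2DS/H) = √(2 × 36,650 × 8.53 / 33.2) ≈ 137.23.
Cost at Q* = (D/Q*)S + (Q*/2)H = √(2DSH) ≈ $4,556.12.
Cost at Q = 470: (36,650/470)×8.53 + (470/2)×33.2 = $665.16 + $7,802.00 = $8,467.16.
Excess = $8,467.16 − $4,556.12 = $3,911.03.

Extra cost ≈ $3,911 per year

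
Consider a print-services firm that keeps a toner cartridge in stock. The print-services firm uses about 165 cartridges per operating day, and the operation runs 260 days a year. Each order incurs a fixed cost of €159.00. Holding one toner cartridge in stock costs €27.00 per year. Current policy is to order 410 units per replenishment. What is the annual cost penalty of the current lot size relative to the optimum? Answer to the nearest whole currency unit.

Extra cost ≈ €2,980 per year

Annual demand D = 165 × 260 = 42,900.
EOQ = √(2DS/H) = √(2 × 42,900 × 159 / 27) ≈ 710.82.
Cost at Q* = (D/Q*)S + (Q*/2)H = √(2DSH) ≈ €19,192.17.
Cost at Q = 410: (42,900/410)×159 + (410/2)×27 = €16,636.83 + €5,535.00 = €22,171.83.
Excess = €22,171.83 − €19,192.17 = €2,979.66.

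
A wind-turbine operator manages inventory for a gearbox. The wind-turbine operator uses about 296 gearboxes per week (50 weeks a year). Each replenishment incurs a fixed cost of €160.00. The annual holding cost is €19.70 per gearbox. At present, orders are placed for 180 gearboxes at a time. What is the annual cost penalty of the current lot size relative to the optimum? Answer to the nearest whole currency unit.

Annual demand D = 296 × 50 = 14,800.
EOQ = √(2DS/H) = √(2 × 14,800 × 160 / 19.7) ≈ 490.31.
Cost at Q* = (D/Q*)S + (Q*/2)H = √(2DSH) ≈ €9,659.15.
Cost at Q = 180: (14,800/180)×160 + (180/2)×19.7 = €13,155.56 + €1,773.00 = €14,928.56.
Excess = €14,928.56 − €9,659.15 = €5,269.40.

Extra cost ≈ €5,269 per year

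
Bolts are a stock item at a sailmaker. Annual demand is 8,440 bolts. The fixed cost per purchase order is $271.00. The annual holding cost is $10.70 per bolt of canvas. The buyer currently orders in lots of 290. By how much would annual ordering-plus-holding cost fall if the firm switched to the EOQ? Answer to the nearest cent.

Extra cost ≈ $2,442.33 per year

EOQ = √(2DS/H) = √(2 × 8,440 × 271 / 10.7) ≈ 653.85.
Cost at Q* = (D/Q*)S + (Q*/2)H = √(2DSH) ≈ $6,996.21.
Cost at Q = 290: (8,440/290)×271 + (290/2)×10.7 = $7,887.03 + $1,551.50 = $9,438.53.
Excess = $9,438.53 − $6,996.21 = $2,442.33.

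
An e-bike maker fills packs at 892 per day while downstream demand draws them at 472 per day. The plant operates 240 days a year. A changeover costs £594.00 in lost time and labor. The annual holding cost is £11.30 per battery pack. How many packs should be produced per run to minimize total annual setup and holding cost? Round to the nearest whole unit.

Q* ≈ 5,029 packs

Annual demand D = 472 × 240 = 113,280.
Production build-up factor (1 − d/p) = 1 − 472/892 = 0.4709.
Q* = √(2DS / (H(1 − d/p))) = √(2 × 113,280 × 594 / (11.3 × 0.4709)).
= √(134,576,640 / 5.3206) ≈ 5029.252.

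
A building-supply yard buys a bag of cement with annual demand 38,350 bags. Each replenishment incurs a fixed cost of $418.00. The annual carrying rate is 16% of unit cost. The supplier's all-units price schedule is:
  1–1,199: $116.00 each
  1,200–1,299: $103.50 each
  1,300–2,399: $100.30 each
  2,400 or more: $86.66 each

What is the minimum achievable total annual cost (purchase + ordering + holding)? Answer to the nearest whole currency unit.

TC* ≈ $3,346,729

Holding cost per unit per year at price C is H = 0.16·C.
For each price level, check whether its EOQ is feasible; otherwise the best quantity at that price is the breakpoint.
Tier 1 ($116.00): EOQ = 1314.3 exceeds tier's upper bound 1199, so this tier is dominated.
Tier 2 ($103.50): EOQ = 1391.4 exceeds tier's upper bound 1299, so this tier is dominated.
EOQ at $100.30 = 1413.4 (feasible in tier 3): TC = 38,350×$100.30 + (38,350/1413.4)×418 + (1413.4/2)×0.16×$100.30 = $3,869,187.78.
EOQ at $86.66 = 1520.6 < 2400, so use break Q=2400: TC = 38,350×$86.66 + (38,350/2400.0)×418 + (2400.0/2)×0.16×$86.66 = $3,346,729.01.
Lowest total cost among the candidates is at Q = 2400.0.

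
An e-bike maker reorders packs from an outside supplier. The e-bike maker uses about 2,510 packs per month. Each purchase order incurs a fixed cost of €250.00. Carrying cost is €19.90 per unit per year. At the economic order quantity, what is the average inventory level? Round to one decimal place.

Annual demand D = 2,510 × 12 = 30,120.
The optimal lot size = √(2DS/H) = √(2 × 30,120 × 250 / 19.9) ≈ 869.93.
Average inventory = Q*/2 ≈ 869.93 / 2 = 434.967.

Average inventory ≈ 435.0 packs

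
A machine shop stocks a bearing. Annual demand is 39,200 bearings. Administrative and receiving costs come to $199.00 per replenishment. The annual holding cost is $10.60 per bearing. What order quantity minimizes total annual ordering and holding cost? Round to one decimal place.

EOQ = √(2DS / H) = √(2 × 39,200 × 199 / 10.6).
= √(15,601,600 / 10.6) = √1,471,849.0566 ≈ 1213.198.

Q* ≈ 1,213.2 bearings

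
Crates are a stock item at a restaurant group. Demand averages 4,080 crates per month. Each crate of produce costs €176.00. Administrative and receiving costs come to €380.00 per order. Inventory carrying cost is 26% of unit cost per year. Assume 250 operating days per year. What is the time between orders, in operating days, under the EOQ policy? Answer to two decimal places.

T ≈ 4.60 days

Annual demand D = 4,080 × 12 = 48,960.
Holding cost H = 0.26 × €176.00 = €45.7600 per unit per year.
Q* = √(2DS/H) = √(2 × 48,960 × 380 / 45.76) ≈ 901.75.
Cycle time = Q*/D × 250 = 901.75 / 48,960 × 250 ≈ 4.605 days.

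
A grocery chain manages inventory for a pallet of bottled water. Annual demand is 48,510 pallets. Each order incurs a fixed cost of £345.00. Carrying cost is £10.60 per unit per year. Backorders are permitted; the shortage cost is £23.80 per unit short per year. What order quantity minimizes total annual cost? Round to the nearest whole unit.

Q* ≈ 2,136 pallets

With planned backorders, Q* = √(2DS/H) · √((H+B)/B).
√(2DS/H) = √(2 × 48,510 × 345 / 10.6) = 1776.999.
√((H+B)/B) = √((10.6+23.8)/23.8) = 1.2022.
Q* ≈ 2136.377.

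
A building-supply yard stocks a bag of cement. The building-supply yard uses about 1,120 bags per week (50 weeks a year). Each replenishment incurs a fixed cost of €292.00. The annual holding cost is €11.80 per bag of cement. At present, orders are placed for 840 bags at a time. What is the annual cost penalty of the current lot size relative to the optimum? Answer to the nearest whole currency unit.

Annual demand D = 1,120 × 50 = 56,000.
EOQ = √(2DS/H) = √(2 × 56,000 × 292 / 11.8) ≈ 1664.79.
Cost at Q* = (D/Q*)S + (Q*/2)H = √(2DSH) ≈ €19,644.52.
Cost at Q = 840: (56,000/840)×292 + (840/2)×11.8 = €19,466.67 + €4,956.00 = €24,422.67.
Excess = €24,422.67 − €19,644.52 = €4,778.15.

Extra cost ≈ €4,778 per year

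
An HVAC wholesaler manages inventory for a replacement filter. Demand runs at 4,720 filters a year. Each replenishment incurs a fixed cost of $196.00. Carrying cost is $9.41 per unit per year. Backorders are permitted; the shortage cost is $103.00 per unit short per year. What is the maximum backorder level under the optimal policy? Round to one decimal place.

With planned backorders, Q* = √(2DS/H) · √((H+B)/B).
√(2DS/H) = √(2 × 4,720 × 196 / 9.41) = 443.424.
√((H+B)/B) = √((9.41+103)/103) = 1.0447.
Q* ≈ 463.237.
S* = Q* · H/(H+B) = 463.237 × 9.41/112.41 ≈ 38.778.

S* ≈ 38.8 filters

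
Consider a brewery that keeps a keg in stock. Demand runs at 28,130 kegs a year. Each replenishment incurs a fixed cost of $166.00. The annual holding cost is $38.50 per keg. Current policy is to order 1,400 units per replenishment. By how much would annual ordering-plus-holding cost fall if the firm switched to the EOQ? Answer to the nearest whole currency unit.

Extra cost ≈ $11,323 per year

EOQ = √(2DS/H) = √(2 × 28,130 × 166 / 38.5) ≈ 492.52.
Cost at Q* = (D/Q*)S + (Q*/2)H = √(2DSH) ≈ $18,962.01.
Cost at Q = 1,400: (28,130/1,400)×166 + (1,400/2)×38.5 = $3,335.41 + $26,950.00 = $30,285.41.
Excess = $30,285.41 − $18,962.01 = $11,323.41.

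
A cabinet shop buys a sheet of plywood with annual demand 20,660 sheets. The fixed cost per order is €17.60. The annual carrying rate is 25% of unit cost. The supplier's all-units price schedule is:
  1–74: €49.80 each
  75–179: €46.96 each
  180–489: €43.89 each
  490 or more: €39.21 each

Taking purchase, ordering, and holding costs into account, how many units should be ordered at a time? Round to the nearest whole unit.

Holding cost per unit per year at price C is H = 0.25·C.
For each price level, check whether its EOQ is feasible; otherwise the best quantity at that price is the breakpoint.
Tier 1 (€49.80): EOQ = 241.7 exceeds tier's upper bound 74, so this tier is dominated.
Tier 2 (€46.96): EOQ = 248.9 exceeds tier's upper bound 179, so this tier is dominated.
EOQ at €43.89 = 257.4 (feasible in tier 3): TC = 20,660×€43.89 + (20,660/257.4)×17.6 + (257.4/2)×0.25×€43.89 = €909,592.21.
EOQ at €39.21 = 272.4 < 490, so use break Q=490: TC = 20,660×€39.21 + (20,660/490.0)×17.6 + (490.0/2)×0.25×€39.21 = €813,222.29.
Lowest total cost is €813,222.29 at Q = 490.0.

Q* ≈ 490 sheets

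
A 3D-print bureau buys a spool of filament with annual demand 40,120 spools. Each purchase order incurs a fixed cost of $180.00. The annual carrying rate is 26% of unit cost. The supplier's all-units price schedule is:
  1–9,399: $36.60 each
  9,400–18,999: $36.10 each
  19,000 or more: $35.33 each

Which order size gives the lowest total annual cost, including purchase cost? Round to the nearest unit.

Q* ≈ 1,232 spools

Holding cost per unit per year at price C is H = 0.26·C.
Candidates are each tier's EOQ (if it falls in that tier) and each price-break quantity.
EOQ at $36.60 = 1232.0 (feasible in tier 1): TC = 40,120×$36.60 + (40,120/1232.0)×180 + (1232.0/2)×0.26×$36.60 = $1,480,115.54.
EOQ at $36.10 = 1240.5 < 9400, so use break Q=9400: TC = 40,120×$36.10 + (40,120/9400.0)×180 + (9400.0/2)×0.26×$36.10 = $1,493,214.46.
EOQ at $35.33 = 1253.9 < 19000, so use break Q=19000: TC = 40,120×$35.33 + (40,120/19000.0)×180 + (19000.0/2)×0.26×$35.33 = $1,505,084.78.
Lowest total cost is $1,480,115.54 at Q = 1232.0.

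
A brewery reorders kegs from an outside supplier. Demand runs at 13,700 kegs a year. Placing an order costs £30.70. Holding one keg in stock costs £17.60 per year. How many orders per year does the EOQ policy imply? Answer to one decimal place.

N ≈ 62.7 orders per year

Q* = √(2DS/H) = √(2 × 13,700 × 30.7 / 17.6) ≈ 218.62.
Orders per year = D / Q* = 13,700 / 218.62 ≈ 62.666.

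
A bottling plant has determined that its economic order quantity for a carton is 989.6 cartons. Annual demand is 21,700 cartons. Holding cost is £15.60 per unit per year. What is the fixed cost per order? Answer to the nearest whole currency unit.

Squaring Q* = √(2DS/H) gives Q*² = 2DS/H.
From Q* = √(2DS/H): S = Q*²H / (2D) = 989.6² × 15.6 / (2 × 21,700) = 352.0094.

S ≈ £352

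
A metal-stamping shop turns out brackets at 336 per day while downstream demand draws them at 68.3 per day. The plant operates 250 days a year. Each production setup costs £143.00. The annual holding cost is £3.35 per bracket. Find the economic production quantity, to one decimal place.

Q* ≈ 1,352.7 brackets

Annual demand D = 68.3 × 250 = 17,075.
Production build-up factor (1 − d/p) = 1 − 68.3/336 = 0.7967.
Q* = √(2DS / (H(1 − d/p))) = √(2 × 17,075 × 143 / (3.35 × 0.7967)).
= √(4,883,450 / 2.669) ≈ 1352.653.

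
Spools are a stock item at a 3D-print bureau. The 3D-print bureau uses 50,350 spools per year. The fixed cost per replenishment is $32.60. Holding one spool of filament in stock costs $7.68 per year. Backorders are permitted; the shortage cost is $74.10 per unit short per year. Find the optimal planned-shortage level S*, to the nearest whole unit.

S* ≈ 65 spools

With planned backorders, Q* = √(2DS/H) · √((H+B)/B).
√(2DS/H) = √(2 × 50,350 × 32.6 / 7.68) = 653.797.
√((H+B)/B) = √((7.68+74.1)/74.1) = 1.0505.
Q* ≈ 686.843.
S* = Q* · H/(H+B) = 686.843 × 7.68/81.78 ≈ 64.502.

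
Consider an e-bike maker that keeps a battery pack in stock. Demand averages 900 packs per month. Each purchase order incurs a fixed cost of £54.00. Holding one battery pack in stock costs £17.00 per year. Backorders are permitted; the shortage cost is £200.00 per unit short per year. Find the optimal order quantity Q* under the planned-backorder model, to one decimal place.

Annual demand D = 900 × 12 = 10,800.
With planned backorders, Q* = √(2DS/H) · √((H+B)/B).
√(2DS/H) = √(2 × 10,800 × 54 / 17) = 261.938.
√((H+B)/B) = √((17+200)/200) = 1.0416.
Q* ≈ 272.844.

Q* ≈ 272.8 packs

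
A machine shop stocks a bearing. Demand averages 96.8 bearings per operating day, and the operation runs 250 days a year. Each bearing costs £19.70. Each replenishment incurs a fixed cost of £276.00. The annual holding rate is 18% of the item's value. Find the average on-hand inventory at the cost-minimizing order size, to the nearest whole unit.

Annual demand D = 96.8 × 250 = 24,200.
Holding cost H = 0.18 × £19.70 = £3.5460 per unit per year.
EOQ = √(2DS/H) = √(2 × 24,200 × 276 / 3.546) ≈ 1940.92.
Average inventory = Q*/2 ≈ 1940.92 / 2 = 970.460.

Average inventory ≈ 970 bearings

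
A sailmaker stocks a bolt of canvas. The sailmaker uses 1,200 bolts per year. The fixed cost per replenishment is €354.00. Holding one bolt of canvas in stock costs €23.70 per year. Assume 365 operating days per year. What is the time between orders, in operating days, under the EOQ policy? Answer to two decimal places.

Q* = √(2DS/H) = √(2 × 1,200 × 354 / 23.7) ≈ 189.34.
Cycle time = Q*/D × 365 = 189.34 / 1,200 × 365 ≈ 57.590 days.

T ≈ 57.59 days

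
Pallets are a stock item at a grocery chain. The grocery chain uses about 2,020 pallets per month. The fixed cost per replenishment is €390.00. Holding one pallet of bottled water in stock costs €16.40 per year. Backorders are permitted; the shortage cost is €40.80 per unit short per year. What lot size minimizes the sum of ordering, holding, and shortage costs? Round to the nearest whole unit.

Q* ≈ 1,271 pallets

Annual demand D = 2,020 × 12 = 24,240.
With planned backorders, Q* = √(2DS/H) · √((H+B)/B).
√(2DS/H) = √(2 × 24,240 × 390 / 16.4) = 1073.722.
√((H+B)/B) = √((16.4+40.8)/40.8) = 1.1840.
Q* ≈ 1271.334.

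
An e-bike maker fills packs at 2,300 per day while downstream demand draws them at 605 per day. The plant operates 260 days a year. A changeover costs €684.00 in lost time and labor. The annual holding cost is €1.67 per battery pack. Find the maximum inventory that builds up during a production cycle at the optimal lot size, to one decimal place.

I_max ≈ 9,744.7 packs

Annual demand D = 605 × 260 = 157,300.
Production build-up factor (1 − d/p) = 1 − 605/2,300 = 0.7370.
Q* = √(2DS / (H(1 − d/p))) = √(2 × 157,300 × 684 / (1.67 × 0.7370)).
= √(215,186,400 / 1.2307) ≈ 13222.947.
Maximum inventory = Q*(1 − d/p) = 13222.947 × 0.7370 ≈ 9744.737.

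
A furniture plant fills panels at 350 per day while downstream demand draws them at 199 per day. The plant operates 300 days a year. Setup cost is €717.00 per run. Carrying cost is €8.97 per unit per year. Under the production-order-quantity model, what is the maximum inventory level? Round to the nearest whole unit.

Annual demand D = 199 × 300 = 59,700.
Production build-up factor (1 − d/p) = 1 − 199/350 = 0.4314.
Q* = √(2DS / (H(1 − d/p))) = √(2 × 59,700 × 717 / (8.97 × 0.4314)).
= √(85,609,800 / 3.8699) ≈ 4703.391.
Maximum inventory = Q*(1 − d/p) = 4703.391 × 0.4314 ≈ 2029.177.

I_max ≈ 2,029 panels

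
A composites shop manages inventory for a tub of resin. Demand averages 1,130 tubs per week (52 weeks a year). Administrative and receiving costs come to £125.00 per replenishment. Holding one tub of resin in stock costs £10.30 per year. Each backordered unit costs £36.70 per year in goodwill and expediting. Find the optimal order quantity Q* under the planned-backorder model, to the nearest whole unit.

Q* ≈ 1,351 tubs

Annual demand D = 1,130 × 52 = 58,760.
With planned backorders, Q* = √(2DS/H) · √((H+B)/B).
√(2DS/H) = √(2 × 58,760 × 125 / 10.3) = 1194.242.
√((H+B)/B) = √((10.3+36.7)/36.7) = 1.1317.
Q* ≈ 1351.476.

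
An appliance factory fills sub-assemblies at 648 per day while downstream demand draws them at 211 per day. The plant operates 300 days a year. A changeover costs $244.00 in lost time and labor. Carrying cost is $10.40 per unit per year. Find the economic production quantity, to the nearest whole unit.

Annual demand D = 211 × 300 = 63,300.
Production build-up factor (1 − d/p) = 1 − 211/648 = 0.6744.
Q* = √(2DS / (H(1 − d/p))) = √(2 × 63,300 × 244 / (10.4 × 0.6744)).
= √(30,890,400 / 7.0136) ≈ 2098.659.

Q* ≈ 2,099 sub-assemblies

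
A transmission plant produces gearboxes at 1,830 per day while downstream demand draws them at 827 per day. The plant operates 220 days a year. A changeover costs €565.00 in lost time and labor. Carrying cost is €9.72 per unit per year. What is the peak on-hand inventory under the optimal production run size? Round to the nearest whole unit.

I_max ≈ 3,405 gearboxes

Annual demand D = 827 × 220 = 181,940.
Production build-up factor (1 − d/p) = 1 − 827/1,830 = 0.5481.
Q* = √(2DS / (H(1 − d/p))) = √(2 × 181,940 × 565 / (9.72 × 0.5481)).
= √(205,592,200 / 5.3274) ≈ 6212.198.
Maximum inventory = Q*(1 − d/p) = 6212.198 × 0.5481 ≈ 3404.827.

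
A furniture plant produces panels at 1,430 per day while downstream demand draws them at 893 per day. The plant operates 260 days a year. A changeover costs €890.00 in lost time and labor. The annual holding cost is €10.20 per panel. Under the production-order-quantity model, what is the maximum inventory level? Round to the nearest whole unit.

I_max ≈ 3,901 panels

Annual demand D = 893 × 260 = 232,180.
Production build-up factor (1 − d/p) = 1 − 893/1,430 = 0.3755.
Q* = √(2DS / (H(1 − d/p))) = √(2 × 232,180 × 890 / (10.2 × 0.3755)).
= √(413,280,400 / 3.8303) ≈ 10387.312.
Maximum inventory = Q*(1 − d/p) = 10387.312 × 0.3755 ≈ 3900.690.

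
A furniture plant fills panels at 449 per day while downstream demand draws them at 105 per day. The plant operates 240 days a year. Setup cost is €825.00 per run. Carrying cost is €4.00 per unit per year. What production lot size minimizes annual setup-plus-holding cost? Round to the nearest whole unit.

Q* ≈ 3,683 panels

Annual demand D = 105 × 240 = 25,200.
Production build-up factor (1 − d/p) = 1 − 105/449 = 0.7661.
Q* = √(2DS / (H(1 − d/p))) = √(2 × 25,200 × 825 / (4 × 0.7661)).
= √(41,580,000 / 3.0646) ≈ 3683.462.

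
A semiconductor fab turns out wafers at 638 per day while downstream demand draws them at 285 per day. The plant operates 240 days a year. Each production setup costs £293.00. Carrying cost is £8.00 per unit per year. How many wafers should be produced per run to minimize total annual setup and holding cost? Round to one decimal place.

Q* ≈ 3,009.2 wafers

Annual demand D = 285 × 240 = 68,400.
Production build-up factor (1 − d/p) = 1 − 285/638 = 0.5533.
Q* = √(2DS / (H(1 − d/p))) = √(2 × 68,400 × 293 / (8 × 0.5533)).
= √(40,082,400 / 4.4263) ≈ 3009.226.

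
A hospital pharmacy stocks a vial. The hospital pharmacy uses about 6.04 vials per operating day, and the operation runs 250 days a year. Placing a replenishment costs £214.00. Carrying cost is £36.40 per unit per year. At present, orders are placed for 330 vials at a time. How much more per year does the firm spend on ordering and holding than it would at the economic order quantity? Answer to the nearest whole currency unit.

Extra cost ≈ £2,135 per year

Annual demand D = 6.04 × 250 = 1,510.
EOQ = √(2DS/H) = √(2 × 1,510 × 214 / 36.4) ≈ 133.25.
Cost at Q* = (D/Q*)S + (Q*/2)H = √(2DSH) ≈ £4,850.22.
Cost at Q = 330: (1,510/330)×214 + (330/2)×36.4 = £979.21 + £6,006.00 = £6,985.21.
Excess = £6,985.21 − £4,850.22 = £2,135.00.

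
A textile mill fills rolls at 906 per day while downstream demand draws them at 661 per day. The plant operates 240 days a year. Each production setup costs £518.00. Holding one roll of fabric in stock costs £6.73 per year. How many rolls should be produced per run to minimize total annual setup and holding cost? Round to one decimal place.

Annual demand D = 661 × 240 = 158,640.
Production build-up factor (1 − d/p) = 1 − 661/906 = 0.2704.
Q* = √(2DS / (H(1 − d/p))) = √(2 × 158,640 × 518 / (6.73 × 0.2704)).
= √(164,351,040 / 1.8199) ≈ 9502.979.

Q* ≈ 9,503.0 rolls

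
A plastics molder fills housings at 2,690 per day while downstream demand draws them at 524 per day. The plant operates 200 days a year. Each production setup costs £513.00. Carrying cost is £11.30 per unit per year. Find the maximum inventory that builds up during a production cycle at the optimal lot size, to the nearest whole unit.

Annual demand D = 524 × 200 = 104,800.
Production build-up factor (1 − d/p) = 1 − 524/2,690 = 0.8052.
Q* = √(2DS / (H(1 − d/p))) = √(2 × 104,800 × 513 / (11.3 × 0.8052)).
= √(107,524,800 / 9.0988) ≈ 3437.653.
Maximum inventory = Q*(1 − d/p) = 3437.653 × 0.8052 ≈ 2768.013.

I_max ≈ 2,768 housings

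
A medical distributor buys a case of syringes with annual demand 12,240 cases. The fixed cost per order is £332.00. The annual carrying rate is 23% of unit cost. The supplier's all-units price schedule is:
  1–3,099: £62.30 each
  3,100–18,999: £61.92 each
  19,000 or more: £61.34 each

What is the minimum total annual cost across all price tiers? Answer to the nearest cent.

Holding cost per unit per year at price C is H = 0.23·C.
For each price level, check whether its EOQ is feasible; otherwise the best quantity at that price is the breakpoint.
EOQ at £62.30 = 753.1 (feasible in tier 1): TC = 12,240×£62.30 + (12,240/753.1)×332 + (753.1/2)×0.23×£62.30 = £773,343.52.
EOQ at £61.92 = 755.4 < 3100, so use break Q=3100: TC = 12,240×£61.92 + (12,240/3100.0)×332 + (3100.0/2)×0.23×£61.92 = £781,286.14.
EOQ at £61.34 = 759.0 < 19000, so use break Q=19000: TC = 12,240×£61.34 + (12,240/19000.0)×332 + (19000.0/2)×0.23×£61.34 = £885,043.38.
Lowest total cost among the candidates is at Q = 753.1.

TC* ≈ £773,343.52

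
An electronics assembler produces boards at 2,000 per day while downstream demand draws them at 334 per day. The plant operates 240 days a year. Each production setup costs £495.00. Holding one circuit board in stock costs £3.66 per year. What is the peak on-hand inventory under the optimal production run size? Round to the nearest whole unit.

I_max ≈ 4,250 boards

Annual demand D = 334 × 240 = 80,160.
Production build-up factor (1 − d/p) = 1 − 334/2,000 = 0.8330.
Q* = √(2DS / (H(1 − d/p))) = √(2 × 80,160 × 495 / (3.66 × 0.8330)).
= √(79,358,400 / 3.0488) ≈ 5101.917.
Maximum inventory = Q*(1 − d/p) = 5101.917 × 0.8330 ≈ 4249.897.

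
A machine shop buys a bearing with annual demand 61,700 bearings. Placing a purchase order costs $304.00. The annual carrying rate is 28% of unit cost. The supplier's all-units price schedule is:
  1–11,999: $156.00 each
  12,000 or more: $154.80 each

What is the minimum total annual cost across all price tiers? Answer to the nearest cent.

TC* ≈ $9,665,679.55

Holding cost per unit per year at price C is H = 0.28·C.
For each price level, check whether its EOQ is feasible; otherwise the best quantity at that price is the breakpoint.
EOQ at $156.00 = 926.7 (feasible in tier 1): TC = 61,700×$156.00 + (61,700/926.7)×304 + (926.7/2)×0.28×$156.00 = $9,665,679.55.
EOQ at $154.80 = 930.3 < 12000, so use break Q=12000: TC = 61,700×$154.80 + (61,700/12000.0)×304 + (12000.0/2)×0.28×$154.80 = $9,812,787.07.
Lowest total cost among the candidates is at Q = 926.7.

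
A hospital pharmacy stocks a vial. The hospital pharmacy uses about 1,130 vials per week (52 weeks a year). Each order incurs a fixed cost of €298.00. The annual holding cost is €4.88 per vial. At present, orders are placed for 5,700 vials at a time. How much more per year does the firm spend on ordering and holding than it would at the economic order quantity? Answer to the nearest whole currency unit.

Extra cost ≈ €3,907 per year

Annual demand D = 1,130 × 52 = 58,760.
EOQ = √(2DS/H) = √(2 × 58,760 × 298 / 4.88) ≈ 2678.89.
Cost at Q* = (D/Q*)S + (Q*/2)H = √(2DSH) ≈ €13,072.96.
Cost at Q = 5,700: (58,760/5,700)×298 + (5,700/2)×4.88 = €3,072.01 + €13,908.00 = €16,980.01.
Excess = €16,980.01 − €13,072.96 = €3,907.05.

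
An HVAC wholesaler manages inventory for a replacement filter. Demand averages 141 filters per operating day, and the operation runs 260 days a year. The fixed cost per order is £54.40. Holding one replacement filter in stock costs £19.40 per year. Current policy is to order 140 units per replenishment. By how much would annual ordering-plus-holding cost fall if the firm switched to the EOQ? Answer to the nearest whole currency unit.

Extra cost ≈ £6,806 per year

Annual demand D = 141 × 260 = 36,660.
EOQ = √(2DS/H) = √(2 × 36,660 × 54.4 / 19.4) ≈ 453.43.
Cost at Q* = (D/Q*)S + (Q*/2)H = √(2DSH) ≈ £8,796.53.
Cost at Q = 140: (36,660/140)×54.4 + (140/2)×19.4 = £14,245.03 + £1,358.00 = £15,603.03.
Excess = £15,603.03 − £8,796.53 = £6,806.50.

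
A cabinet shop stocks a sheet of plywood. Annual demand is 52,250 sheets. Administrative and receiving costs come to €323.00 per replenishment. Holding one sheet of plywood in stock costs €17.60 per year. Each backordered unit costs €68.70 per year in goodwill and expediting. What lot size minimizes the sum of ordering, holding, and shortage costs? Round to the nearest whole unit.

With planned backorders, Q* = √(2DS/H) · √((H+B)/B).
√(2DS/H) = √(2 × 52,250 × 323 / 17.6) = 1384.851.
√((H+B)/B) = √((17.6+68.7)/68.7) = 1.1208.
Q* ≈ 1552.137.

Q* ≈ 1,552 sheets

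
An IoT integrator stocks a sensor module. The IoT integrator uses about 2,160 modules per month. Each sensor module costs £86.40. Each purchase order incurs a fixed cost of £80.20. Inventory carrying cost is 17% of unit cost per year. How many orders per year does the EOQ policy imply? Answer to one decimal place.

N ≈ 48.7 orders per year

Annual demand D = 2,160 × 12 = 25,920.
Holding cost H = 0.17 × £86.40 = £14.6880 per unit per year.
Q* = √(2DS/H) = √(2 × 25,920 × 80.2 / 14.688) ≈ 532.03.
Orders per year = D / Q* = 25,920 / 532.03 ≈ 48.719.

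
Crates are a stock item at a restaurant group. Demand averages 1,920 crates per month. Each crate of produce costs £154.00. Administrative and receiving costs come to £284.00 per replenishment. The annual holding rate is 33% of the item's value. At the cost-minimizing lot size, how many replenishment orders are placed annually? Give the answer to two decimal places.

N ≈ 45.40 orders per year

Annual demand D = 1,920 × 12 = 23,040.
Holding cost H = 0.33 × £154.00 = £50.8200 per unit per year.
EOQ = √(2DS/H) = √(2 × 23,040 × 284 / 50.82) ≈ 507.46.
Orders per year = D / Q* = 23,040 / 507.46 ≈ 45.403.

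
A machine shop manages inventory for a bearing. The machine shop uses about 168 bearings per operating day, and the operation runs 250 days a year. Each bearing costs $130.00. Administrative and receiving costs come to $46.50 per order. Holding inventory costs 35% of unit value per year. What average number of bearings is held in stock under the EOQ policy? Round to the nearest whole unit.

Annual demand D = 168 × 250 = 42,000.
Holding cost H = 0.35 × $130.00 = $45.5000 per unit per year.
The optimal lot size = √(2DS/H) = √(2 × 42,000 × 46.5 / 45.5) ≈ 293.00.
Average inventory = Q*/2 ≈ 293.00 / 2 = 146.498.

Average inventory ≈ 146 bearings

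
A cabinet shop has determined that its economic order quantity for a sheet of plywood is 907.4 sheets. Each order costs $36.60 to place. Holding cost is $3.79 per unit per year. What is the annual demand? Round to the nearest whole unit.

The basic EOQ model gives Q* = √(2DS/H); rearrange for the unknown.
From Q* = √(2DS/H): D = Q*²H / (2S) = 907.4² × 3.79 / (2 × 36.6) = 42631.016.

D ≈ 42,631 sheets per year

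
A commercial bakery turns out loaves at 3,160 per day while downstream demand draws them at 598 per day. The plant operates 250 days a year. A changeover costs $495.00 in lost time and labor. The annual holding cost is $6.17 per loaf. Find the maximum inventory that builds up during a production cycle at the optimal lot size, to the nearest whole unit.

Annual demand D = 598 × 250 = 149,500.
Production build-up factor (1 − d/p) = 1 − 598/3,160 = 0.8108.
Q* = √(2DS / (H(1 − d/p))) = √(2 × 149,500 × 495 / (6.17 × 0.8108)).
= √(148,005,000 / 5.0024) ≈ 5439.382.
Maximum inventory = Q*(1 − d/p) = 5439.382 × 0.8108 ≈ 4410.031.

I_max ≈ 4,410 loaves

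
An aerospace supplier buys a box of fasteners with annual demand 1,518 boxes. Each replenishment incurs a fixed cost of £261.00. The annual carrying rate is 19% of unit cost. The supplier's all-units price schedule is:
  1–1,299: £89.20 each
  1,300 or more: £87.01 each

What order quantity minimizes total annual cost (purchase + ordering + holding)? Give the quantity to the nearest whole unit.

Q* ≈ 216 boxes

Holding cost per unit per year at price C is H = 0.19·C.
Candidates are each tier's EOQ (if it falls in that tier) and each price-break quantity.
EOQ at £89.20 = 216.2 (feasible in tier 1): TC = 1,518×£89.20 + (1,518/216.2)×261 + (216.2/2)×0.19×£89.20 = £139,070.23.
EOQ at £87.01 = 218.9 < 1300, so use break Q=1300: TC = 1,518×£87.01 + (1,518/1300.0)×261 + (1300.0/2)×0.19×£87.01 = £143,131.68.
Lowest total cost is £139,070.23 at Q = 216.2.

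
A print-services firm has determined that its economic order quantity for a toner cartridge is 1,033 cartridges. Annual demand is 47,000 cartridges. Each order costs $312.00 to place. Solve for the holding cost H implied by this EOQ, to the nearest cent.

H ≈ $27.48

Invert the EOQ relation Q*² = 2DS/H.
From Q* = √(2DS/H): H = 2DS / Q*² = 2 × 47,000 × 312 / 1,033² = 27.4841.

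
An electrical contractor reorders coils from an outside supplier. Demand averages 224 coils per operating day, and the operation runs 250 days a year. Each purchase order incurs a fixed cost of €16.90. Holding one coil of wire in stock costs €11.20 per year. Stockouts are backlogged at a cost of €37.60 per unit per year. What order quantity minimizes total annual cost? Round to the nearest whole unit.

Q* ≈ 468 coils

Annual demand D = 224 × 250 = 56,000.
With planned backorders, Q* = √(2DS/H) · √((H+B)/B).
√(2DS/H) = √(2 × 56,000 × 16.9 / 11.2) = 411.096.
√((H+B)/B) = √((11.2+37.6)/37.6) = 1.1392.
Q* ≈ 468.338.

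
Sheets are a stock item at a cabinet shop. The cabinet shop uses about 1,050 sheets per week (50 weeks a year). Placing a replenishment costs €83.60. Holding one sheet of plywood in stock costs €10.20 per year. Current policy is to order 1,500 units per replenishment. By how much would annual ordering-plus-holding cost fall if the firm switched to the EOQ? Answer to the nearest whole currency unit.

Annual demand D = 1,050 × 50 = 52,500.
EOQ = √(2DS/H) = √(2 × 52,500 × 83.6 / 10.2) ≈ 927.68.
Cost at Q* = (D/Q*)S + (Q*/2)H = √(2DSH) ≈ €9,462.33.
Cost at Q = 1,500: (52,500/1,500)×83.6 + (1,500/2)×10.2 = €2,926.00 + €7,650.00 = €10,576.00.
Excess = €10,576.00 − €9,462.33 = €1,113.67.

Extra cost ≈ €1,114 per year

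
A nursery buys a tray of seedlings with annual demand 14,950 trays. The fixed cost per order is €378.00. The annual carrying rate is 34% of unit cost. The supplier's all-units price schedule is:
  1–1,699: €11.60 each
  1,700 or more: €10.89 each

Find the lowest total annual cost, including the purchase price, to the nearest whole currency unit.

TC* ≈ €169,274

Holding cost per unit per year at price C is H = 0.34·C.
Evaluate total cost at each tier's feasible EOQ or, if the EOQ is below the tier, at the tier's minimum quantity.
EOQ at €11.60 = 1692.8 (feasible in tier 1): TC = 14,950×€11.60 + (14,950/1692.8)×378 + (1692.8/2)×0.34×€11.60 = €180,096.52.
EOQ at €10.89 = 1747.1 (feasible in tier 2): TC = 14,950×€10.89 + (14,950/1747.1)×378 + (1747.1/2)×0.34×€10.89 = €169,274.47.
Lowest total cost among the candidates is at Q = 1747.1.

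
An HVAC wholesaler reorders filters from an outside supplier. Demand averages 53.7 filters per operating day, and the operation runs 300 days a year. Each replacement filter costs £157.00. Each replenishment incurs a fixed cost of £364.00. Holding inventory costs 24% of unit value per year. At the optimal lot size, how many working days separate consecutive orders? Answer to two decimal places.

Annual demand D = 53.7 × 300 = 16,110.
Holding cost H = 0.24 × £157.00 = £37.6800 per unit per year.
EOQ = √(2DS/H) = √(2 × 16,110 × 364 / 37.68) ≈ 557.90.
Cycle time = Q*/D × 300 = 557.90 / 16,110 × 300 ≈ 10.389 days.

T ≈ 10.39 days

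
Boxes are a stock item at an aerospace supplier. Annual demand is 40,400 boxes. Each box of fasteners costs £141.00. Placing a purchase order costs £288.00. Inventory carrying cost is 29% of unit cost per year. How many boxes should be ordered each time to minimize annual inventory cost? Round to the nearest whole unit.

Q* ≈ 754 boxes

Holding cost H = 0.29 × £141.00 = £40.8900 per unit per year.
EOQ = √(2DS / H) = √(2 × 40,400 × 288 / 40.89).
= √(23,270,400 / 40.89) = √569,097.5789 ≈ 754.386.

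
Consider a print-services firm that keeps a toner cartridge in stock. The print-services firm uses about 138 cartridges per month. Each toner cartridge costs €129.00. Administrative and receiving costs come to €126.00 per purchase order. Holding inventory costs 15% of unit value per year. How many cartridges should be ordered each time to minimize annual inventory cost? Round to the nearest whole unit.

Q* ≈ 147 cartridges

Annual demand D = 138 × 12 = 1,656.
Holding cost H = 0.15 × €129.00 = €19.3500 per unit per year.
EOQ = √(2DS / H) = √(2 × 1,656 × 126 / 19.35).
= √(417,312 / 19.35) = √21,566.5116 ≈ 146.855.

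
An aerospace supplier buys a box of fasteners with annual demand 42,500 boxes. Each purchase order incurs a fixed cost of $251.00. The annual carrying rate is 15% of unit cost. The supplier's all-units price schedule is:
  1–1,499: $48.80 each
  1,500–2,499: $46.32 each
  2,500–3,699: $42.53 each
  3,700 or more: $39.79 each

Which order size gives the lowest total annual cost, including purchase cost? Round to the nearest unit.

Holding cost per unit per year at price C is H = 0.15·C.
Candidates are each tier's EOQ (if it falls in that tier) and each price-break quantity.
Tier 1 ($48.80): EOQ = 1707.2 exceeds tier's upper bound 1499, so this tier is dominated.
EOQ at $46.32 = 1752.3 (feasible in tier 2): TC = 42,500×$46.32 + (42,500/1752.3)×251 + (1752.3/2)×0.15×$46.32 = $1,980,775.20.
EOQ at $42.53 = 1828.7 < 2500, so use break Q=2500: TC = 42,500×$42.53 + (42,500/2500.0)×251 + (2500.0/2)×0.15×$42.53 = $1,819,766.38.
EOQ at $39.79 = 1890.7 < 3700, so use break Q=3700: TC = 42,500×$39.79 + (42,500/3700.0)×251 + (3700.0/2)×0.15×$39.79 = $1,704,999.83.
Lowest total cost is $1,704,999.83 at Q = 3700.0.

Q* ≈ 3,700 boxes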